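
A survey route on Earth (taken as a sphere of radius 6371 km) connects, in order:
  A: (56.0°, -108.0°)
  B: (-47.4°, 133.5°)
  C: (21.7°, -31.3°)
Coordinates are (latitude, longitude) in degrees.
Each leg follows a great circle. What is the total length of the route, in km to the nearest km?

Leg A→B: central angle 2.4830 rad, distance 15819.2 km.
Leg B→C: central angle 2.6447 rad, distance 16849.5 km.
Total: 15819.2 + 16849.5 ≈ 32669 km.

32669 km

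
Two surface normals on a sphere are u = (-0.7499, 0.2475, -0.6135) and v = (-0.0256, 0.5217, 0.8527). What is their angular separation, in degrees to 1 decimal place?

112.0°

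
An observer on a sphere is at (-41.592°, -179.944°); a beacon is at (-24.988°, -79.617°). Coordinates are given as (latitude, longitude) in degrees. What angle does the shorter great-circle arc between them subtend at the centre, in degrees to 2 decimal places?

In radians: φ₁ = -0.7259, φ₂ = -0.4361, Δλ = 100.327° = 1.7510 rad.
cos c = sin φ₁ sin φ₂ + cos φ₁ cos φ₂ cos Δλ = (-0.6638)(-0.4224) + (0.7479)(0.9064)(-0.1793) = 0.15890,
so c = arccos(0.15890) = 1.41122 rad.
So the angular separation is 80.86°.

80.86°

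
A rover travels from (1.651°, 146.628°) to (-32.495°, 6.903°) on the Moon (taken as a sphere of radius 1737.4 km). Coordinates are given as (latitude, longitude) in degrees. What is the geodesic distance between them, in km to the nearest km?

3978 km

In radians: φ₁ = 0.0288, φ₂ = -0.5671, Δλ = -139.725° = -2.4387 rad.
cos c = sin φ₁ sin φ₂ + cos φ₁ cos φ₂ cos Δλ = (0.0288)(-0.5372) + (0.9996)(0.8434)(-0.7630) = -0.65871,
so c = arccos(-0.65871) = 2.28990 rad.
Distance = R·c = 1737.4 × 2.2899 ≈ 3978 km.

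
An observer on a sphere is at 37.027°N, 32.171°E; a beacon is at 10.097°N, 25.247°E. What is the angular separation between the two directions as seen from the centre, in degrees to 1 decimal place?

27.6°

With latitudes φ₁ = 37.027°, φ₂ = 10.097° and longitude difference Δλ = -6.924°:
Haversine: a = sin²(Δφ/2) + cos φ₁ cos φ₂ sin²(Δλ/2) = 0.0542 + (0.7984)(0.9845)(0.0036) = 0.05709.
Central angle c = 2·arcsin(√a) = 0.48252 rad.
So the angular separation is 27.6°.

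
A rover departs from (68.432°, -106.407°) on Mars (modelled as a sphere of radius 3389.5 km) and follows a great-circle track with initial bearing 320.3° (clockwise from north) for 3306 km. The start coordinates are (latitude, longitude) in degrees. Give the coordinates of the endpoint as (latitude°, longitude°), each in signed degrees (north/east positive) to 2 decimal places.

49.09°, 127.45°

Angular distance δ = d/R = 3306/3389.5 = 0.97537 rad; initial bearing θ = 5.5903 rad.
sin φ₂ = sin φ₁ cos δ + cos φ₁ sin δ cos θ = (0.9300)(0.5609) + (0.3676)(0.8279)(0.7694) = 0.7558, so φ₂ = 49.09°.
Δλ = atan2(sin θ sin δ cos φ₁, cos δ − sin φ₁ sin φ₂) = atan2(-0.1944, -0.1420) = -126.141°.
λ₂ = -106.407° − 126.141° = -232.55° → 127.45° after wrapping to (−180°, 180°].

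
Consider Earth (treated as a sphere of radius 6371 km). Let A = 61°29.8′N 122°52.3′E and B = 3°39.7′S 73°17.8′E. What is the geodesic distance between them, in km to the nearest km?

Let φ₁ = 1.0733 rad, φ₂ = -0.0639 rad, and Δλ = -0.8652 rad.
cos c = sin φ₁ sin φ₂ + cos φ₁ cos φ₂ cos Δλ = (0.8788)(-0.0639) + (0.4772)(0.9980)(0.6485) = 0.25269,
so c = arccos(0.25269) = 1.31533 rad.
Distance = R·c = 6371 × 1.3153 ≈ 8380 km.

8380 km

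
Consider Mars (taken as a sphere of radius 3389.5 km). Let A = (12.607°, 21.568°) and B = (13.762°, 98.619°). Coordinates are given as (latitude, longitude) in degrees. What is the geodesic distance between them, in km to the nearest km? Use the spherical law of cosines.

4418 km

In radians: φ₁ = 0.2200, φ₂ = 0.2402, Δλ = 77.051° = 1.3448 rad.
cos c = sin φ₁ sin φ₂ + cos φ₁ cos φ₂ cos Δλ = (0.2183)(0.2379) + (0.9759)(0.9713)(0.2241) = 0.26433,
so c = arccos(0.26433) = 1.30329 rad.
Distance = R·c = 3389.5 × 1.3033 ≈ 4418 km.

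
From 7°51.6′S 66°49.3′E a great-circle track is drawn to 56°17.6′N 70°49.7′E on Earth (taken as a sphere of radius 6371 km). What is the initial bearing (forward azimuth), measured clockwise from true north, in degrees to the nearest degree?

Δλ = 4.007° = 0.0699 rad.
y = sin Δλ · cos φ₂ = (0.0699)(0.5549) = 0.0388
x = cos φ₁ sin φ₂ − sin φ₁ cos φ₂ cos Δλ = (0.9906)(0.8319) − (-0.1368)(0.5549)(0.9976) = 0.8998
θ = atan2(y, x) = 2.47°, so the bearing is 2°.

2°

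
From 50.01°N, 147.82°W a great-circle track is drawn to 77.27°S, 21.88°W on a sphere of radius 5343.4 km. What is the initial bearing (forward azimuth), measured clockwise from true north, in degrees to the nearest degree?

With φ₁ = 0.8728, φ₂ = -1.3486, Δλ = 2.1981 rad, the forward-azimuth formula gives
θ = atan2( sin Δλ cos φ₂ , cos φ₁ sin φ₂ − sin φ₁ cos φ₂ cos Δλ ) = atan2(0.1784, -0.5278) = 161.32°.
So the initial bearing is 161°.

161°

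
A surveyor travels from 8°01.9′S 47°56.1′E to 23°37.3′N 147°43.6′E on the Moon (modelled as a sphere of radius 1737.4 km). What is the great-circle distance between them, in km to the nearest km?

Let φ₁ = -0.1402 rad, φ₂ = 0.4123 rad, and Δλ = 1.7417 rad.
cos c = sin φ₁ sin φ₂ + cos φ₁ cos φ₂ cos Δλ = (-0.1397)(0.4007) + (0.9902)(0.9162)(-0.1701) = -0.21027,
so c = arccos(-0.21027) = 1.78265 rad.
Distance = R·c = 1737.4 × 1.7827 ≈ 3097 km.

3097 km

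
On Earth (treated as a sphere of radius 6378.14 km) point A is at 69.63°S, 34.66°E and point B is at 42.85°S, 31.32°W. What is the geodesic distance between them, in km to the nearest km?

4692 km

In radians: φ₁ = -1.2153, φ₂ = -0.7479, Δλ = -65.980° = -1.1516 rad.
Haversine: a = sin²(Δφ/2) + cos φ₁ cos φ₂ sin²(Δλ/2) = 0.0536 + (0.3481)(0.7331)(0.2965) = 0.12929.
Central angle c = 2·arcsin(√a) = 0.73560 rad.
Distance = R·c = 6378.14 × 0.7356 ≈ 4692 km.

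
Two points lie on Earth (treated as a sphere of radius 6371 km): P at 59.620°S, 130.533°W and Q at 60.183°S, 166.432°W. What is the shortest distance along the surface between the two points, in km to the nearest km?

Let φ₁ = -1.0406 rad, φ₂ = -1.0504 rad, and Δλ = -0.6266 rad.
Haversine: a = sin²(Δφ/2) + cos φ₁ cos φ₂ sin²(Δλ/2) = 0.0000 + (0.5057)(0.4972)(0.0950) = 0.02391.
Central angle c = 2·arcsin(√a) = 0.31048 rad.
Distance = R·c = 6371 × 0.3105 ≈ 1978 km.

1978 km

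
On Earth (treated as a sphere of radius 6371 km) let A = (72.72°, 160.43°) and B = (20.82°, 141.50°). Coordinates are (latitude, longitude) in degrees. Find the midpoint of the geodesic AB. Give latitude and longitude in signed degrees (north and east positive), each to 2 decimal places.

The central angle between A and B is δ = 0.9248 rad.
With f = 0.5, the slerp weights are sin((1−f)δ)/sin δ = 0.5587 and sin(fδ)/sin δ = 0.5587.
Weighted sum of the unit vectors: (0.5587)·(-0.2799,0.0995,0.9549) + (0.5587)·(-0.7315,0.5819,0.3554) = (-0.5650, 0.3807, 0.7320).
Converting back: φ = atan2(z, √(x²+y²)) = 47.06°, λ = atan2(y, x) = 146.03°.

47.06°, 146.03°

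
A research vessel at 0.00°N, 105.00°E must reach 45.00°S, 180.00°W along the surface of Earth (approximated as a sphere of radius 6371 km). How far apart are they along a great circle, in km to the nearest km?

With latitudes φ₁ = 0.000°, φ₂ = -45.000° and longitude difference Δλ = 75.000°:
cos c = sin φ₁ sin φ₂ + cos φ₁ cos φ₂ cos Δλ = (0.0000)(-0.7071) + (1.0000)(0.7071)(0.2588) = 0.18301,
so c = arccos(0.18301) = 1.38675 rad.
Distance = R·c = 6371 × 1.3867 ≈ 8835 km.

8835 km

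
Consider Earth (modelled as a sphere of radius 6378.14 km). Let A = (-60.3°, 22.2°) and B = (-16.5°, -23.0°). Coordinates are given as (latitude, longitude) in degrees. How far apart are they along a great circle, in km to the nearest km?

Let φ₁ = -1.0524 rad, φ₂ = -0.2880 rad, and Δλ = -0.7889 rad.
cos c = sin φ₁ sin φ₂ + cos φ₁ cos φ₂ cos Δλ = (-0.8686)(-0.2840) + (0.4955)(0.9588)(0.7046) = 0.58145,
so c = arccos(0.58145) = 0.95029 rad.
Distance = R·c = 6378.14 × 0.9503 ≈ 6061 km.

6061 km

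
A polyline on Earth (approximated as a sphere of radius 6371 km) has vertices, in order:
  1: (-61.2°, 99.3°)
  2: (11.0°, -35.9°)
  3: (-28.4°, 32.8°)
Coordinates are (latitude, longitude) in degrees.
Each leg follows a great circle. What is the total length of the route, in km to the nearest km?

Leg 1→2: central angle 2.0976 rad, distance 13363.8 km.
Leg 2→3: central angle 1.3460 rad, distance 8575.4 km.
Total: 13363.8 + 8575.4 ≈ 21939 km.

21939 km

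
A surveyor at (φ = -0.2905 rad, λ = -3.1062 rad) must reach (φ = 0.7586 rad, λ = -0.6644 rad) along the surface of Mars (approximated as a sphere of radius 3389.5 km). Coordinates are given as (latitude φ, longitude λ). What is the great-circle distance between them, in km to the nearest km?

8093 km

With latitudes φ₁ = -16.644°, φ₂ = 43.465° and longitude difference Δλ = 139.905°:
cos c = sin φ₁ sin φ₂ + cos φ₁ cos φ₂ cos Δλ = (-0.2864)(0.6879) + (0.9581)(0.7258)(-0.7650) = -0.72899,
so c = arccos(-0.72899) = 2.38765 rad.
Distance = R·c = 3389.5 × 2.3876 ≈ 8093 km.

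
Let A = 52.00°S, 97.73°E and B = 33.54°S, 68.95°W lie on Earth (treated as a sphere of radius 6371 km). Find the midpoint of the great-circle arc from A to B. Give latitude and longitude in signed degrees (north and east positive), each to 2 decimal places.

-78.45°, -37.77°

Central angle δ = 1.6348 rad. Interpolating on the sphere with fraction f = 0.5:
P = [sin((1−f)δ)·A + sin(fδ)·B] / sin δ = 0.7309·A + 0.7309·B in Cartesian coordinates,
giving P = (0.1583, -0.1226, -0.9797), i.e. latitude -78.45°, longitude -37.77°.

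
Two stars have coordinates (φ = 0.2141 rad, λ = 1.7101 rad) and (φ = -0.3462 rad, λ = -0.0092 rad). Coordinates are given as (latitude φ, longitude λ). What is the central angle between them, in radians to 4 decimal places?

1.7804 rad

In radians: φ₁ = 0.2141, φ₂ = -0.3462, Δλ = -98.509° = -1.7193 rad.
Haversine: a = sin²(Δφ/2) + cos φ₁ cos φ₂ sin²(Δλ/2) = 0.0765 + (0.9772)(0.9407)(0.5740) = 0.60405.
Central angle c = 2·arcsin(√a) = 1.78043 rad.
So the angular separation is 1.7804 rad.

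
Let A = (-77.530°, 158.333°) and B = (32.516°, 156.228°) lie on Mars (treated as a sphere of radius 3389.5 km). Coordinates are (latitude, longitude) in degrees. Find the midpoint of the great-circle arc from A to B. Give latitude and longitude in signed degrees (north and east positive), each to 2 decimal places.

-22.51°, 156.66°

The central angle between A and B is δ = 1.9208 rad.
With f = 0.5, the slerp weights are sin((1−f)δ)/sin δ = 0.8723 and sin(fδ)/sin δ = 0.8723.
Weighted sum of the unit vectors: (0.8723)·(-0.2007,0.0797,-0.9764) + (0.8723)·(-0.7717,0.3399,0.5375) = (-0.8482, 0.3660, -0.3828).
Converting back: φ = atan2(z, √(x²+y²)) = -22.51°, λ = atan2(y, x) = 156.66°.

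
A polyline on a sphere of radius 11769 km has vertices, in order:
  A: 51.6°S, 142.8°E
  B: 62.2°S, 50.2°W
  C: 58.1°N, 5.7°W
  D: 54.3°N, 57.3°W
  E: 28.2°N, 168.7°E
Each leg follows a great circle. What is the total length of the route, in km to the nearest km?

Leg A→B: central angle 1.1473 rad, distance 13502.3 km.
Leg B→C: central angle 2.1836 rad, distance 25699.3 km.
Leg C→D: central angle 0.4929 rad, distance 5800.6 km.
Leg D→E: central angle 1.5443 rad, distance 18174.7 km.
Total: 13502.3 + 25699.3 + 5800.6 + 18174.7 ≈ 63177 km.

63177 km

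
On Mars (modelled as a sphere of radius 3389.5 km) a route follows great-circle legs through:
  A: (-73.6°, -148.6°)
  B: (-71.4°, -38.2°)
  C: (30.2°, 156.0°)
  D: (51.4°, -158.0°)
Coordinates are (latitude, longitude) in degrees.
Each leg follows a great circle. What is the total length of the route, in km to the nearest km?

Leg A→B: central angle 0.4995 rad, distance 1693.1 km.
Leg B→C: central angle 2.4098 rad, distance 8168.1 km.
Leg C→D: central angle 0.6956 rad, distance 2357.7 km.
Total: 1693.1 + 8168.1 + 2357.7 ≈ 12219 km.

12219 km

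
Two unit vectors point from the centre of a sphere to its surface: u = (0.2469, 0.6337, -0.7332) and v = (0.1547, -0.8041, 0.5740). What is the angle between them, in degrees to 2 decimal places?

u·v = -0.8922; |u| = 1.0001, |v| = 1.0000.
cos θ = (u·v)/(|u||v|) = -0.8922, so θ = 153.15°.

153.15°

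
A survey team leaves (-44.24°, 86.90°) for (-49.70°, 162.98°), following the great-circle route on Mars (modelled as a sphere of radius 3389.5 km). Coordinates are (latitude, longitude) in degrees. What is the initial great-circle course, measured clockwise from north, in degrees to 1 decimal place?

124.9°

With φ₁ = -0.7721, φ₂ = -0.8674, Δλ = 1.3278 rad, the forward-azimuth formula gives
θ = atan2( sin Δλ cos φ₂ , cos φ₁ sin φ₂ − sin φ₁ cos φ₂ cos Δλ ) = atan2(0.6278, -0.4378) = 124.89°.
So the initial bearing is 124.9°.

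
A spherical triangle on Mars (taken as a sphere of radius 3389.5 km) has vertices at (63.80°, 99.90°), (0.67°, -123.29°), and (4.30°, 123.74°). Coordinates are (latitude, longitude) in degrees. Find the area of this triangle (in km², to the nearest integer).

18525525 km²

Side lengths (central angles): a = 1.9695, b = 1.0815, c = 1.8874 rad; semiperimeter s = 2.4693.
By l'Huilier's theorem, tan(E/4) = √[tan(s/2) tan((s−a)/2) tan((s−b)/2) tan((s−c)/2)], giving spherical excess E = 1.6125 rad.
Area = E·R² = 1.6125 × (3389.5)² ≈ 18525525 km².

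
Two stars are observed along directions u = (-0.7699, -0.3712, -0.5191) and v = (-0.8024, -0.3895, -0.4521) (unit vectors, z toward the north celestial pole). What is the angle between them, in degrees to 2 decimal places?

4.39°

u·v = 0.9970; |u| = 1.0000, |v| = 1.0000.
cos θ = (u·v)/(|u||v|) = 0.9971, so θ = 4.39°.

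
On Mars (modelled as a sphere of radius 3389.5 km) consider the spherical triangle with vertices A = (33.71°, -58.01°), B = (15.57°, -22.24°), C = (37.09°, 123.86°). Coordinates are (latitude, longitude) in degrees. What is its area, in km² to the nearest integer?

11179381 km²

Side lengths (central angles): a = 2.0668, b = 1.9055, c = 0.6449 rad; semiperimeter s = 2.3086.
By l'Huilier's theorem, tan(E/4) = √[tan(s/2) tan((s−a)/2) tan((s−b)/2) tan((s−c)/2)], giving spherical excess E = 0.9731 rad.
Area = E·R² = 0.9731 × (3389.5)² ≈ 11179381 km².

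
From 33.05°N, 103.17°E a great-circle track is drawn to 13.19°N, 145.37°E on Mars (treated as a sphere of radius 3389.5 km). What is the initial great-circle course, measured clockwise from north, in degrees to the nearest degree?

107°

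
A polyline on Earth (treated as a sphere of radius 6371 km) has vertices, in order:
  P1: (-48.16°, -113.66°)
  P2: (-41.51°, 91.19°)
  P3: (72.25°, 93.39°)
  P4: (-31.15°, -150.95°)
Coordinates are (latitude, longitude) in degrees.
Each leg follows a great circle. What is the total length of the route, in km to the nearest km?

Leg P1→P2: central angle 1.5303 rad, distance 9749.5 km.
Leg P2→P3: central angle 1.9857 rad, distance 12650.7 km.
Leg P3→P4: central angle 2.2214 rad, distance 14152.3 km.
Total: 9749.5 + 12650.7 + 14152.3 ≈ 36553 km.

36553 km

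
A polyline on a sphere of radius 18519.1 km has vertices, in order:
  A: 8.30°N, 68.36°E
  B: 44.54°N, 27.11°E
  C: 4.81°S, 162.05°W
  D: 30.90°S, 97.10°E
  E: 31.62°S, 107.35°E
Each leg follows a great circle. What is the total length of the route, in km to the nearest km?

95628 km

Leg A→B: central angle 0.8873 rad, distance 16431.7 km.
Leg B→C: central angle 2.4341 rad, distance 45077.7 km.
Leg C→D: central angle 1.6890 rad, distance 31278.1 km.
Leg D→E: central angle 0.1534 rad, distance 2840.5 km.
Total: 16431.7 + 45077.7 + 31278.1 + 2840.5 ≈ 95628 km.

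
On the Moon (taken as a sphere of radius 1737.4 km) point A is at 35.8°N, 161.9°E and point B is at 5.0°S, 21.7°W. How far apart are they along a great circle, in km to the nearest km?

4519 km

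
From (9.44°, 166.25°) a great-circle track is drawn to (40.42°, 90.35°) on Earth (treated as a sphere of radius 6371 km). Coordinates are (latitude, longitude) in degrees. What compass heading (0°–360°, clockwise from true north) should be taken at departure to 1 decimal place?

Δλ = -75.900° = -1.3247 rad.
y = sin Δλ · cos φ₂ = (-0.9699)(0.7613) = -0.7384
x = cos φ₁ sin φ₂ − sin φ₁ cos φ₂ cos Δλ = (0.9865)(0.6484) − (0.1640)(0.7613)(0.2436) = 0.6092
θ = atan2(y, x) = -50.48°; adding 360° gives 309.5°.

309.5°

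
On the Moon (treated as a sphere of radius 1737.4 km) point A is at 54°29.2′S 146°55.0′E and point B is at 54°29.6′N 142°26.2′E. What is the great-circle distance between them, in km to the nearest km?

3307 km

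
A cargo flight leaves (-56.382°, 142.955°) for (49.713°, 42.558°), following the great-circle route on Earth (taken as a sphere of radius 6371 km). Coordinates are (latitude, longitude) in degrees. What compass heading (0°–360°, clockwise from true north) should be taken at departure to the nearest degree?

297°

With φ₁ = -0.9841, φ₂ = 0.8677, Δλ = -1.7523 rad, the forward-azimuth formula gives
θ = atan2( sin Δλ cos φ₂ , cos φ₁ sin φ₂ − sin φ₁ cos φ₂ cos Δλ ) = atan2(-0.6360, 0.3252) = -62.92°.
Adding 360° brings this into [0°, 360°): 297°.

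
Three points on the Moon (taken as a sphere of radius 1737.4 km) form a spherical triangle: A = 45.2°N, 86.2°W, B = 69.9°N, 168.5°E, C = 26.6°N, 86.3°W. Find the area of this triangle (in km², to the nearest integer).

Side lengths (central angles): a = 1.2240, b = 0.3246, c = 0.9242 rad; semiperimeter s = 1.2364.
By l'Huilier's theorem, tan(E/4) = √[tan(s/2) tan((s−a)/2) tan((s−b)/2) tan((s−c)/2)], giving spherical excess E = 0.0739 rad.
Area = E·R² = 0.0739 × (1737.4)² ≈ 223117 km².

223117 km²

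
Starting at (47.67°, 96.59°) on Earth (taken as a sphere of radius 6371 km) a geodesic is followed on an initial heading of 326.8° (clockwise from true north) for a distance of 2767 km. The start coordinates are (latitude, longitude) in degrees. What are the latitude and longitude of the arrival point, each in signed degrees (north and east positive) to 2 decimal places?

Angular distance δ = d/R = 2767/6371 = 0.43431 rad; initial bearing θ = 5.7037 rad.
sin φ₂ = sin φ₁ cos δ + cos φ₁ sin δ cos θ = (0.7393)(0.9072) + (0.6734)(0.4208)(0.8368) = 0.9077, so φ₂ = 65.20°.
Δλ = atan2(sin θ sin δ cos φ₁, cos δ − sin φ₁ sin φ₂) = atan2(-0.1552, 0.2361) = -33.313°.
λ₂ = 96.590° − 33.313° = 63.28°.

65.20°, 63.28°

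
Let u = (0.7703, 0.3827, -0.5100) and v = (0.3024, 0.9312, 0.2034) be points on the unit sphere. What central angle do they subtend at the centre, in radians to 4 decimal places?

u·v = 0.4856; |u| = 1.0000, |v| = 1.0000.
cos θ = (u·v)/(|u||v|) = 0.4856, so θ = 1.0637 rad.

1.0637 rad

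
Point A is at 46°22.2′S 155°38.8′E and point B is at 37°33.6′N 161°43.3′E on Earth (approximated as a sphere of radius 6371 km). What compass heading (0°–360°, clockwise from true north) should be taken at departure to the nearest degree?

5°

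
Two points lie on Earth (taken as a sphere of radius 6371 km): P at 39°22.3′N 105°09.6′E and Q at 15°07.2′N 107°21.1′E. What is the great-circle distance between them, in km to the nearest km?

2705 km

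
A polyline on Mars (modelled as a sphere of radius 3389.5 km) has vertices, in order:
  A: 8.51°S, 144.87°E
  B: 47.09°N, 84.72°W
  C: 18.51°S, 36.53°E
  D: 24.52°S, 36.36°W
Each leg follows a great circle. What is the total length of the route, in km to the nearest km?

18629 km

Leg A→B: central angle 2.1471 rad, distance 7277.4 km.
Leg B→C: central angle 2.1742 rad, distance 7369.5 km.
Leg C→D: central angle 1.1750 rad, distance 3982.5 km.
Total: 7277.4 + 7369.5 + 3982.5 ≈ 18629 km.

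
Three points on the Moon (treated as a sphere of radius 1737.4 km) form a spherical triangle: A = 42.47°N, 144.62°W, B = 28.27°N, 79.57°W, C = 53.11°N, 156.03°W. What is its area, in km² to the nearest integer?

Side lengths (central angles): a = 1.0442, b = 0.2283, c = 0.9350 rad; semiperimeter s = 1.1037.
By l'Huilier's theorem, tan(E/4) = √[tan(s/2) tan((s−a)/2) tan((s−b)/2) tan((s−c)/2)], giving spherical excess E = 0.1077 rad.
Area = E·R² = 0.1077 × (1737.4)² ≈ 325157 km².

325157 km²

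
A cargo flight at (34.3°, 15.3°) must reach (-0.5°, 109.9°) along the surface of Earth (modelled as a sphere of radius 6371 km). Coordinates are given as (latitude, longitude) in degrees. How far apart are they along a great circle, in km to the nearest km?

In radians: φ₁ = 0.5986, φ₂ = -0.0087, Δλ = 94.600° = 1.6511 rad.
Haversine: a = sin²(Δφ/2) + cos φ₁ cos φ₂ sin²(Δλ/2) = 0.0894 + (0.8261)(1.0000)(0.5401) = 0.53558.
Central angle c = 2·arcsin(√a) = 1.64202 rad.
Distance = R·c = 6371 × 1.6420 ≈ 10461 km.

10461 km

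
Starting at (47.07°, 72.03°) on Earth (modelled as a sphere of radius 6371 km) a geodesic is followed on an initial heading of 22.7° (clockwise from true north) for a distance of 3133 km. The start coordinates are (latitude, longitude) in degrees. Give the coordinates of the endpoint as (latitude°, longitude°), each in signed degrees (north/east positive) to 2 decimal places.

Angular distance δ = d/R = 3133/6371 = 0.49176 rad; initial bearing θ = 0.3962 rad.
sin φ₂ = sin φ₁ cos δ + cos φ₁ sin δ cos θ = (0.7322)(0.8815) + (0.6811)(0.4722)(0.9225) = 0.9421, so φ₂ = 70.41°.
Δλ = atan2(sin θ sin δ cos φ₁, cos δ − sin φ₁ sin φ₂) = atan2(0.1241, 0.1917) = 32.919°.
λ₂ = 72.030° + 32.919° = 104.95°.

70.41°, 104.95°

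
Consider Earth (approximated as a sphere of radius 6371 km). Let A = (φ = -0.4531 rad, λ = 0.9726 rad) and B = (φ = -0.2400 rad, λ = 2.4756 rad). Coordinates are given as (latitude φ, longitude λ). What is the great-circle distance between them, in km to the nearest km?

8963 km

Let φ₁ = -0.4531 rad, φ₂ = -0.2400 rad, and Δλ = 1.5030 rad.
Haversine: a = sin²(Δφ/2) + cos φ₁ cos φ₂ sin²(Δλ/2) = 0.0113 + (0.8991)(0.9713)(0.4661) = 0.41839.
Central angle c = 2·arcsin(√a) = 1.40684 rad.
Distance = R·c = 6371 × 1.4068 ≈ 8963 km.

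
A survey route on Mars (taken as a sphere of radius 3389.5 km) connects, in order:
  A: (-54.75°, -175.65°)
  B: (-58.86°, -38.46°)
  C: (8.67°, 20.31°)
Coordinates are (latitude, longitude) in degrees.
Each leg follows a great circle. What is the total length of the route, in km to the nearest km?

8489 km

Leg A→B: central angle 1.0701 rad, distance 3627.2 km.
Leg B→C: central angle 1.4343 rad, distance 4861.7 km.
Total: 3627.2 + 4861.7 ≈ 8489 km.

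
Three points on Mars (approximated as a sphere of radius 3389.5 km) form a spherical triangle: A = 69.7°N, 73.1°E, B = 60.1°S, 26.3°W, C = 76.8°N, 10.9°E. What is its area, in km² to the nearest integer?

9843266 km²

Side lengths (central angles): a = 2.4239, b = 0.3174, c = 2.5705 rad; semiperimeter s = 2.6559.
By l'Huilier's theorem, tan(E/4) = √[tan(s/2) tan((s−a)/2) tan((s−b)/2) tan((s−c)/2)], giving spherical excess E = 0.8568 rad.
Area = E·R² = 0.8568 × (3389.5)² ≈ 9843266 km².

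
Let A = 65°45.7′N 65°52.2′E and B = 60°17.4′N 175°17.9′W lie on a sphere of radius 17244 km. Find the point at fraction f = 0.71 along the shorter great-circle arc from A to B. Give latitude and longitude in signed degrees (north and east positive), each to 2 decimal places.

70.78°, 164.19°

The central angle between A and B is δ = 0.8040 rad.
With f = 0.71, the slerp weights are sin((1−f)δ)/sin δ = 0.3208 and sin(fδ)/sin δ = 0.7503.
Weighted sum of the unit vectors: (0.3208)·(0.1678,0.3747,0.9118) + (0.7503)·(-0.4939,-0.0406,0.8685) = (-0.3168, 0.0897, 0.9442).
Converting back: φ = atan2(z, √(x²+y²)) = 70.78°, λ = atan2(y, x) = 164.19°.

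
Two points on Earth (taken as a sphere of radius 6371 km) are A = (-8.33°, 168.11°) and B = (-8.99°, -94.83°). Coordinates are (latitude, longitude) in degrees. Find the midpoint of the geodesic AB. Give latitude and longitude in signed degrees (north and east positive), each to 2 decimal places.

Central angle δ = 1.6684 rad. Interpolating on the sphere with fraction f = 0.5:
P = [sin((1−f)δ)·A + sin(fδ)·B] / sin δ = 0.7443·A + 0.7443·B in Cartesian coordinates,
giving P = (-0.7826, -0.5808, -0.2241), i.e. latitude -12.95°, longitude -143.42°.

-12.95°, -143.42°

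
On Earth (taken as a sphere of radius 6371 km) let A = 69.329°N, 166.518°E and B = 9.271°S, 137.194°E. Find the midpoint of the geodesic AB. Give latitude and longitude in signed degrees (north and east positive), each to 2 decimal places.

30.67°, 144.80°

Central angle δ = 1.4172 rad. Interpolating on the sphere with fraction f = 0.5:
P = [sin((1−f)δ)·A + sin(fδ)·B] / sin δ = 0.6585·A + 0.6585·B in Cartesian coordinates,
giving P = (-0.7029, 0.4958, 0.5100), i.e. latitude 30.67°, longitude 144.80°.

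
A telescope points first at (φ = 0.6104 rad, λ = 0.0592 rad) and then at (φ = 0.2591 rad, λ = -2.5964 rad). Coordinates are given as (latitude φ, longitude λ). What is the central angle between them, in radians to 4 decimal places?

Let φ₁ = 0.6104 rad, φ₂ = 0.2591 rad, and Δλ = -2.6556 rad.
Haversine: a = sin²(Δφ/2) + cos φ₁ cos φ₂ sin²(Δλ/2) = 0.0305 + (0.8194)(0.9666)(0.9421) = 0.77675.
Central angle c = 2·arcsin(√a) = 2.15735 rad.
So the angular separation is 2.1574 rad.

2.1574 rad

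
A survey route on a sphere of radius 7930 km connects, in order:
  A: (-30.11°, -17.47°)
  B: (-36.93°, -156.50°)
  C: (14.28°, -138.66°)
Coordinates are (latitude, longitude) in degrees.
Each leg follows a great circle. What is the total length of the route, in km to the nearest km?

Leg A→B: central angle 1.7933 rad, distance 14221.1 km.
Leg B→C: central angle 0.9407 rad, distance 7459.8 km.
Total: 14221.1 + 7459.8 ≈ 21681 km.

21681 km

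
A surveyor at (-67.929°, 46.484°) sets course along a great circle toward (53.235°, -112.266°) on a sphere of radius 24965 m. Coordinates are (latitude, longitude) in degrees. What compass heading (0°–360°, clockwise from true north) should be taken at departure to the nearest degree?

225°

With φ₁ = -1.1856, φ₂ = 0.9291, Δλ = -2.7707 rad, the forward-azimuth formula gives
θ = atan2( sin Δλ cos φ₂ , cos φ₁ sin φ₂ − sin φ₁ cos φ₂ cos Δλ ) = atan2(-0.2169, -0.2159) = -134.87°.
Adding 360° brings this into [0°, 360°): 225°.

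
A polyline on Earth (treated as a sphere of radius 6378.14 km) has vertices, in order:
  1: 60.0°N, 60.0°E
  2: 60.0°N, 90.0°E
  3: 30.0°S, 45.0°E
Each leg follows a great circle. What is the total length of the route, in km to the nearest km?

Leg 1→2: central angle 0.2595 rad, distance 1655.4 km.
Leg 2→3: central angle 1.6980 rad, distance 10829.9 km.
Total: 1655.4 + 10829.9 ≈ 12485 km.

12485 km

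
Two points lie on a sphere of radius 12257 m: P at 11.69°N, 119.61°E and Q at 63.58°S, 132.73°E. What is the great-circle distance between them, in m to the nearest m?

16246 m

With latitudes φ₁ = 11.690°, φ₂ = -63.580° and longitude difference Δλ = 13.120°:
cos c = sin φ₁ sin φ₂ + cos φ₁ cos φ₂ cos Δλ = (0.2026)(-0.8956) + (0.9793)(0.4449)(0.9739) = 0.24289,
so c = arccos(0.24289) = 1.32545 rad.
Distance = R·c = 12257 × 1.3255 ≈ 16246 m.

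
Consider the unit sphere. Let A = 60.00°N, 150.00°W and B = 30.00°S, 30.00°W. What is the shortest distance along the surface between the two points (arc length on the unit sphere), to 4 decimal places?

2.2777

Let φ₁ = 1.0472 rad, φ₂ = -0.5236 rad, and Δλ = 2.0944 rad.
cos c = sin φ₁ sin φ₂ + cos φ₁ cos φ₂ cos Δλ = (0.8660)(-0.5000) + (0.5000)(0.8660)(-0.5000) = -0.64952,
so c = arccos(-0.64952) = 2.27775 rad.
On the unit sphere the arc length equals the central angle: 2.2777.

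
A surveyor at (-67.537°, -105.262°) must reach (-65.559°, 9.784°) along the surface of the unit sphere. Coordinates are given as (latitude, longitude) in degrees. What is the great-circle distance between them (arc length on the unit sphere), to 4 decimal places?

0.6851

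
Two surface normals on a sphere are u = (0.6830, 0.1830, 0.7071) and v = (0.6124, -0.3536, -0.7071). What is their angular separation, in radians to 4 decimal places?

u·v = -0.1464; |u| = 1.0000, |v| = 1.0000.
cos θ = (u·v)/(|u||v|) = -0.1464, so θ = 1.7178 rad.

1.7178 rad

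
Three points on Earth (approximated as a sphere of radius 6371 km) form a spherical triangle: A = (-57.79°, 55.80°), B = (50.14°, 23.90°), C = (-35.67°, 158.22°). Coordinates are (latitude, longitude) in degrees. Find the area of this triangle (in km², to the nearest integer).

94605576 km²

Side lengths (central angles): a = 2.5173, b = 1.1590, c = 1.9385 rad; semiperimeter s = 2.8074.
By l'Huilier's theorem, tan(E/4) = √[tan(s/2) tan((s−a)/2) tan((s−b)/2) tan((s−c)/2)], giving spherical excess E = 2.3308 rad.
Area = E·R² = 2.3308 × (6371)² ≈ 94605576 km².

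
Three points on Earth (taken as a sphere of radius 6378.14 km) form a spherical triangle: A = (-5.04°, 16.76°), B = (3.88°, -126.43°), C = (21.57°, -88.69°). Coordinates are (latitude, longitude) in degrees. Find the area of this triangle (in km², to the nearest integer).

24265900 km²

Side lengths (central angles): a = 0.7096, b = 1.8536, c = 2.5008 rad; semiperimeter s = 2.5320.
By l'Huilier's theorem, tan(E/4) = √[tan(s/2) tan((s−a)/2) tan((s−b)/2) tan((s−c)/2)], giving spherical excess E = 0.5965 rad.
Area = E·R² = 0.5965 × (6378.14)² ≈ 24265900 km².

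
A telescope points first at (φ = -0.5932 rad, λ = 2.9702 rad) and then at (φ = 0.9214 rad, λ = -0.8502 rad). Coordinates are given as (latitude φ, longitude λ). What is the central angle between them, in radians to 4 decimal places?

In radians: φ₁ = -0.5932, φ₂ = 0.9214, Δλ = 141.107° = 2.4628 rad.
Haversine: a = sin²(Δφ/2) + cos φ₁ cos φ₂ sin²(Δλ/2) = 0.4719 + (0.8292)(0.6047)(0.8892) = 0.91774.
Central angle c = 2·arcsin(√a) = 2.55979 rad.
So the angular separation is 2.5598 rad.

2.5598 rad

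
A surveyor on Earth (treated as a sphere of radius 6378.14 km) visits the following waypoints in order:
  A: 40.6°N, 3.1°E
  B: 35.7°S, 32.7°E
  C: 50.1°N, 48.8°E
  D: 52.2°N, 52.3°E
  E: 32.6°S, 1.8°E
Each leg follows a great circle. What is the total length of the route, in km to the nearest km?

Leg A→B: central angle 1.4138 rad, distance 9017.3 km.
Leg B→C: central angle 1.5180 rad, distance 9681.8 km.
Leg C→D: central angle 0.0530 rad, distance 338.1 km.
Leg D→E: central angle 1.6682 rad, distance 10640.2 km.
Total: 9017.3 + 9681.8 + 338.1 + 10640.2 ≈ 29677 km.

29677 km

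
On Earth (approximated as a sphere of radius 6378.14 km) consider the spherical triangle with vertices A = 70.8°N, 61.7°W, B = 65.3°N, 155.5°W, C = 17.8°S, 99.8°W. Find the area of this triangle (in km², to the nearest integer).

23795134 km²

Side lengths (central angles): a = 1.6243, b = 1.6131, c = 0.5570 rad; semiperimeter s = 1.8972.
By l'Huilier's theorem, tan(E/4) = √[tan(s/2) tan((s−a)/2) tan((s−b)/2) tan((s−c)/2)], giving spherical excess E = 0.5849 rad.
Area = E·R² = 0.5849 × (6378.14)² ≈ 23795134 km².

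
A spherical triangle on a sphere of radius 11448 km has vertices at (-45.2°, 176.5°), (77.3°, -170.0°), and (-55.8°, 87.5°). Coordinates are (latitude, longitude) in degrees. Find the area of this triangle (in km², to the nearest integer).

Side lengths (central angles): a = 2.5564, b = 0.9350, c = 2.1431 rad; semiperimeter s = 2.8173.
By l'Huilier's theorem, tan(E/4) = √[tan(s/2) tan((s−a)/2) tan((s−b)/2) tan((s−c)/2)], giving spherical excess E = 2.2230 rad.
Area = E·R² = 2.2230 × (11448)² ≈ 291335489 km².

291335489 km²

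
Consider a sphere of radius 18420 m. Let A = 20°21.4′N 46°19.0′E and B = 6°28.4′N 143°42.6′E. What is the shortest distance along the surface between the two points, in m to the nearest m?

30421 m

With latitudes φ₁ = 20.357°, φ₂ = 6.473° and longitude difference Δλ = 97.393°:
cos c = sin φ₁ sin φ₂ + cos φ₁ cos φ₂ cos Δλ = (0.3479)(0.1127) + (0.9375)(0.9936)(-0.1287) = -0.08066,
so c = arccos(-0.08066) = 1.65154 rad.
Distance = R·c = 18420 × 1.6515 ≈ 30421 m.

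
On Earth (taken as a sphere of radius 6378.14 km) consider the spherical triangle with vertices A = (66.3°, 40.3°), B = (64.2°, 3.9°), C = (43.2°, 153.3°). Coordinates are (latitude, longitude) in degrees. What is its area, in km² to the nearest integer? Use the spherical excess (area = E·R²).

4782894 km²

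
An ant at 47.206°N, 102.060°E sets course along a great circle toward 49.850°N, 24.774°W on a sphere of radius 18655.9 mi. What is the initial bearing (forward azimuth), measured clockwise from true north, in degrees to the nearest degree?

Δλ = -126.834° = -2.2137 rad.
y = sin Δλ · cos φ₂ = (-0.8004)(0.6448) = -0.5161
x = cos φ₁ sin φ₂ − sin φ₁ cos φ₂ cos Δλ = (0.6794)(0.7644) − (0.7338)(0.6448)(-0.5995) = 0.8029
θ = atan2(y, x) = -32.73°; adding 360° gives 327°.

327°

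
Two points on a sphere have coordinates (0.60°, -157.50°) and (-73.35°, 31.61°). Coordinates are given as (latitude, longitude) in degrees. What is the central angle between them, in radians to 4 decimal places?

In radians: φ₁ = 0.0105, φ₂ = -1.2802, Δλ = -170.890° = -2.9826 rad.
Haversine: a = sin²(Δφ/2) + cos φ₁ cos φ₂ sin²(Δλ/2) = 0.3618 + (0.9999)(0.2865)(0.9937) = 0.64646.
Central angle c = 2·arcsin(√a) = 1.86808 rad.
So the angular separation is 1.8681 rad.

1.8681 rad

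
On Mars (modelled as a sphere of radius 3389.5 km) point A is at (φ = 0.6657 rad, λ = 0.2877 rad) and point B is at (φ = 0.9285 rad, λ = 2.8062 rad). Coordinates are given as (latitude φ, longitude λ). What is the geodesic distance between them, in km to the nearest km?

With latitudes φ₁ = 38.142°, φ₂ = 53.199° and longitude difference Δλ = 144.299°:
cos c = sin φ₁ sin φ₂ + cos φ₁ cos φ₂ cos Δλ = (0.6176)(0.8007) + (0.7865)(0.5990)(-0.8121) = 0.11194,
so c = arccos(0.11194) = 1.45862 rad.
Distance = R·c = 3389.5 × 1.4586 ≈ 4944 km.

4944 km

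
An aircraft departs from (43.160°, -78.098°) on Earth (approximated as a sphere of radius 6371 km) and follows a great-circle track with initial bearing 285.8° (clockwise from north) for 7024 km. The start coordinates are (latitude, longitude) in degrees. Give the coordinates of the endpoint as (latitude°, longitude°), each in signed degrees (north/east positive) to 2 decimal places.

Angular distance δ = d/R = 7024/6371 = 1.10250 rad; initial bearing θ = 4.9882 rad.
sin φ₂ = sin φ₁ cos δ + cos φ₁ sin δ cos θ = (0.6840)(0.4514) + (0.7294)(0.8923)(0.2723) = 0.4860, so φ₂ = 29.08°.
Δλ = atan2(sin θ sin δ cos φ₁, cos δ − sin φ₁ sin φ₂) = atan2(-0.6263, 0.1189) = -79.248°.
λ₂ = -78.098° − 79.248° = -157.35°.

29.08°, -157.35°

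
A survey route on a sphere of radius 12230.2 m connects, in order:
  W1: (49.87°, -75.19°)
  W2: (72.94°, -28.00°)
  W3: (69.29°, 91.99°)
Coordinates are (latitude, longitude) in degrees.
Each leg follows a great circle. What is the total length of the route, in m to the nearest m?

13524 m

Leg W1→W2: central angle 0.5366 rad, distance 6563.1 m.
Leg W2→W3: central angle 0.5691 rad, distance 6960.7 m.
Total: 6563.1 + 6960.7 ≈ 13524 m.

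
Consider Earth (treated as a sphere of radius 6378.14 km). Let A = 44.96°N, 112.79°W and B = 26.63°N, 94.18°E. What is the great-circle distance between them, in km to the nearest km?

11611 km

With latitudes φ₁ = 44.960°, φ₂ = 26.630° and longitude difference Δλ = -153.030°:
cos c = sin φ₁ sin φ₂ + cos φ₁ cos φ₂ cos Δλ = (0.7066)(0.4482) + (0.7076)(0.8939)(-0.8912) = -0.24702,
so c = arccos(-0.24702) = 1.82040 rad.
Distance = R·c = 6378.14 × 1.8204 ≈ 11611 km.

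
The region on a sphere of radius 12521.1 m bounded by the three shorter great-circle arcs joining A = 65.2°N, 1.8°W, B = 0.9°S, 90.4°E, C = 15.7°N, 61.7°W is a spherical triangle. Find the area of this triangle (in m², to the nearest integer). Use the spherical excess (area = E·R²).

153961852 m²

Side lengths (central angles): a = 2.5962, b = 1.1061, c = 1.6012 rad; semiperimeter s = 2.6517.
By l'Huilier's theorem, tan(E/4) = √[tan(s/2) tan((s−a)/2) tan((s−b)/2) tan((s−c)/2)], giving spherical excess E = 0.9820 rad.
Area = E·R² = 0.9820 × (12521.1)² ≈ 153961852 m².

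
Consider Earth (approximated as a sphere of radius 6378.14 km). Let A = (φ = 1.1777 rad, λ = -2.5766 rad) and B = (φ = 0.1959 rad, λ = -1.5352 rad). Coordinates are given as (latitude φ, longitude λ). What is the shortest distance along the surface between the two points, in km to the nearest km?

Let φ₁ = 1.1777 rad, φ₂ = 0.1959 rad, and Δλ = 1.0414 rad.
cos c = sin φ₁ sin φ₂ + cos φ₁ cos φ₂ cos Δλ = (0.9237)(0.1946) + (0.3831)(0.9809)(0.5050) = 0.36955,
so c = arccos(0.36955) = 1.19227 rad.
Distance = R·c = 6378.14 × 1.1923 ≈ 7604 km.

7604 km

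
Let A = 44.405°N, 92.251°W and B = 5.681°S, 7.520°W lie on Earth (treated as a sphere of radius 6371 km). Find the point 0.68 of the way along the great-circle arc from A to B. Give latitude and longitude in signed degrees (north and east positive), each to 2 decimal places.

Central angle δ = 1.5748 rad. Interpolating on the sphere with fraction f = 0.68:
P = [sin((1−f)δ)·A + sin(fδ)·B] / sin δ = 0.4829·A + 0.8776·B in Cartesian coordinates,
giving P = (0.8522, -0.4590, 0.2510), i.e. latitude 14.54°, longitude -28.31°.

14.54°, -28.31°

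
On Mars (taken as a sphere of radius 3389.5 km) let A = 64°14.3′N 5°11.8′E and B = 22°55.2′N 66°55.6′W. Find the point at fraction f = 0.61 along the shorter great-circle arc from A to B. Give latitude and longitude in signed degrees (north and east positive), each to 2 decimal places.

43.41°, -51.63°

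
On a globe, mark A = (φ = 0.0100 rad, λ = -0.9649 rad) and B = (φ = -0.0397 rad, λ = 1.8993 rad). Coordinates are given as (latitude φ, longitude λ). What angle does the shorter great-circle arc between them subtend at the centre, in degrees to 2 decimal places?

164.02°

With latitudes φ₁ = 0.573°, φ₂ = -2.275° and longitude difference Δλ = 164.107°:
Haversine: a = sin²(Δφ/2) + cos φ₁ cos φ₂ sin²(Δλ/2) = 0.0006 + (1.0000)(0.9992)(0.9809) = 0.98068.
Central angle c = 2·arcsin(√a) = 2.86271 rad.
So the angular separation is 164.02°.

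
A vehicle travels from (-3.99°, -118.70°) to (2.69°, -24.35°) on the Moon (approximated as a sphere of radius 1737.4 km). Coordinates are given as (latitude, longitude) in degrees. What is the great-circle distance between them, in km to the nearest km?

2866 km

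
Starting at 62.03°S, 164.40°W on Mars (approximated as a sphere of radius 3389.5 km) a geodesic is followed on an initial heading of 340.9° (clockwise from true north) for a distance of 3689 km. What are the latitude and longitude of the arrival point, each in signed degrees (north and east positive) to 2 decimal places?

-0.98°, 178.75°

Angular distance δ = d/R = 3689/3389.5 = 1.08836 rad; initial bearing θ = 5.9498 rad.
sin φ₂ = sin φ₁ cos δ + cos φ₁ sin δ cos θ = (-0.8832)(0.4639) + (0.4690)(0.8859)(0.9449) = -0.0171, so φ₂ = -0.98°.
Δλ = atan2(sin θ sin δ cos φ₁, cos δ − sin φ₁ sin φ₂) = atan2(-0.1360, 0.4488) = -16.853°.
λ₂ = -164.400° − 16.853° = -181.25° → 178.75° after wrapping to (−180°, 180°].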